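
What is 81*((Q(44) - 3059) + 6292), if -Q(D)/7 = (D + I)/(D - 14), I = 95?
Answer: 2592459/10 ≈ 2.5925e+5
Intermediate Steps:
Q(D) = -7*(95 + D)/(-14 + D) (Q(D) = -7*(D + 95)/(D - 14) = -7*(95 + D)/(-14 + D))
81*((Q(44) - 3059) + 6292) = 81*((7*(-95 - 1*44)/(-14 + 44) - 3059) + 6292) = 81*((7*(-95 - 44)/30 - 3059) + 6292) = 81*((7*(1/30)*(-139) - 3059) + 6292) = 81*((-973/30 - 3059) + 6292) = 81*(-92743/30 + 6292) = 81*(96017/30) = 2592459/10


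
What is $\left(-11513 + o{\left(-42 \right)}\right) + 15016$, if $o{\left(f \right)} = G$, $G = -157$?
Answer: $3346$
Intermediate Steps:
$o{\left(f \right)} = -157$
$\left(-11513 + o{\left(-42 \right)}\right) + 15016 = \left(-11513 - 157\right) + 15016 = -11670 + 15016 = 3346$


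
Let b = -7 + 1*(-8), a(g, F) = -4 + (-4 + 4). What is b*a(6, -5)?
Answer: 60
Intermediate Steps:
a(g, F) = -4 (a(g, F) = -4 + 0 = -4)
b = -15 (b = -7 - 8 = -15)
b*a(6, -5) = -15*(-4) = 60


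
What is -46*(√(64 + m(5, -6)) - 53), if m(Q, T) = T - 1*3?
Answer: 2438 - 46*√55 ≈ 2096.9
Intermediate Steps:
m(Q, T) = -3 + T (m(Q, T) = T - 3 = -3 + T)
-46*(√(64 + m(5, -6)) - 53) = -46*(√(64 + (-3 - 6)) - 53) = -46*(√(64 - 9) - 53) = -46*(√55 - 53) = -46*(-53 + √55) = 2438 - 46*√55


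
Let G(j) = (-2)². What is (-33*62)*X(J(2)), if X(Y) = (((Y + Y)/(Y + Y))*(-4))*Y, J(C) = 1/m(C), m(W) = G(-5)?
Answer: 2046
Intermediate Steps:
G(j) = 4
m(W) = 4
J(C) = ¼ (J(C) = 1/4 = 1*(¼) = ¼)
X(Y) = -4*Y (X(Y) = (((2*Y)/((2*Y)))*(-4))*Y = (((2*Y)*(1/(2*Y)))*(-4))*Y = (1*(-4))*Y = -4*Y)
(-33*62)*X(J(2)) = (-33*62)*(-4*¼) = -2046*(-1) = 2046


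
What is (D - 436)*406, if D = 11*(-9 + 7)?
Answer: -185948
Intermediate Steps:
D = -22 (D = 11*(-2) = -22)
(D - 436)*406 = (-22 - 436)*406 = -458*406 = -185948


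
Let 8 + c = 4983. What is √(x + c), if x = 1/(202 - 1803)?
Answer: √12751923374/1601 ≈ 70.534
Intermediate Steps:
c = 4975 (c = -8 + 4983 = 4975)
x = -1/1601 (x = 1/(-1601) = -1/1601 ≈ -0.00062461)
√(x + c) = √(-1/1601 + 4975) = √(7964974/1601) = √12751923374/1601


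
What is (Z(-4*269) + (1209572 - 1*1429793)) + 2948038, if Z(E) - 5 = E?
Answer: 2726746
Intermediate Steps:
Z(E) = 5 + E
(Z(-4*269) + (1209572 - 1*1429793)) + 2948038 = ((5 - 4*269) + (1209572 - 1*1429793)) + 2948038 = ((5 - 1076) + (1209572 - 1429793)) + 2948038 = (-1071 - 220221) + 2948038 = -221292 + 2948038 = 2726746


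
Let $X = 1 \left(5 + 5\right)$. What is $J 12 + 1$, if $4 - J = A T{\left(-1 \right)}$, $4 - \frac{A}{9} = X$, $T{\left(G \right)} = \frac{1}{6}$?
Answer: $157$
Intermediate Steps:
$T{\left(G \right)} = \frac{1}{6}$
$X = 10$ ($X = 1 \cdot 10 = 10$)
$A = -54$ ($A = 36 - 90 = -54$)
$J = 13$ ($J = 4 - \left(-54\right) \frac{1}{6} = 4 - -9 = 4 + 9 = 13$)
$J 12 + 1 = 13 \cdot 12 + 1 = 156 + 1 = 157$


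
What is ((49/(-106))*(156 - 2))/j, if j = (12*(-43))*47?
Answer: 3773/1285356 ≈ 0.0029354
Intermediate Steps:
j = -24252 (j = -516*47 = -24252)
((49/(-106))*(156 - 2))/j = ((49/(-106))*(156 - 2))/(-24252) = ((49*(-1/106))*154)*(-1/24252) = -49/106*154*(-1/24252) = -3773/53*(-1/24252) = 3773/1285356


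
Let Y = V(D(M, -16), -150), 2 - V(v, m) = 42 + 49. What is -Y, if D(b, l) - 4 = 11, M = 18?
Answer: 89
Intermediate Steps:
D(b, l) = 15 (D(b, l) = 4 + 11 = 15)
V(v, m) = -89 (V(v, m) = 2 - (42 + 49) = 2 - 1*91 = 2 - 91 = -89)
Y = -89
-Y = -1*(-89) = 89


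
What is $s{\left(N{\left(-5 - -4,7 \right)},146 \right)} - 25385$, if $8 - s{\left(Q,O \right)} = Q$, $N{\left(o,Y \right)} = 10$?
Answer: $-25387$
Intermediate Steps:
$s{\left(Q,O \right)} = 8 - Q$
$s{\left(N{\left(-5 - -4,7 \right)},146 \right)} - 25385 = \left(8 - 10\right) - 25385 = -2 - 25385 = -25387$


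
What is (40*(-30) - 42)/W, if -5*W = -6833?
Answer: -6210/6833 ≈ -0.90882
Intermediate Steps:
W = 6833/5 (W = -⅕*(-6833) = 6833/5 ≈ 1366.6)
(40*(-30) - 42)/W = (40*(-30) - 42)/(6833/5) = (-1200 - 42)*(5/6833) = -1242*5/6833 = -6210/6833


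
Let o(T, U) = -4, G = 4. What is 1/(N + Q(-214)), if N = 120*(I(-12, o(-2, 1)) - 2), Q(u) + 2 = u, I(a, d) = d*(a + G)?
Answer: 1/3384 ≈ 0.00029551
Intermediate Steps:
I(a, d) = d*(4 + a) (I(a, d) = d*(a + 4) = d*(4 + a))
Q(u) = -2 + u
N = 3600 (N = 120*(-4*(4 - 12) - 2) = 120*(-4*(-8) - 2) = 120*(32 - 2) = 120*30 = 3600)
1/(N + Q(-214)) = 1/(3600 + (-2 - 214)) = 1/(3600 - 216) = 1/3384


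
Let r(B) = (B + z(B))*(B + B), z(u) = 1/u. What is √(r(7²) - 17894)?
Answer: I*√13090 ≈ 114.41*I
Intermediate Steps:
r(B) = 2*B*(B + 1/B) (r(B) = (B + 1/B)*(B + B) = (B + 1/B)*(2*B) = 2*B*(B + 1/B))
√(r(7²) - 17894) = √((2 + 2*(7²)²) - 17894) = √((2 + 2*49²) - 17894) = √((2 + 2*2401) - 17894) = √((2 + 4802) - 17894) = √(4804 - 17894) = √(-13090) = I*√13090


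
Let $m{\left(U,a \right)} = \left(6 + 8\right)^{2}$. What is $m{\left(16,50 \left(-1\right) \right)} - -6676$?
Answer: $6872$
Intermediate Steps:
$m{\left(U,a \right)} = 196$ ($m{\left(U,a \right)} = 14^{2} = 196$)
$m{\left(16,50 \left(-1\right) \right)} - -6676 = 196 - -6676 = 196 + 6676 = 6872$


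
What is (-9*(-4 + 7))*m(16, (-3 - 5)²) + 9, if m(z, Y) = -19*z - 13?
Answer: 8568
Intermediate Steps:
m(z, Y) = -13 - 19*z
(-9*(-4 + 7))*m(16, (-3 - 5)²) + 9 = (-9*(-4 + 7))*(-13 - 19*16) + 9 = (-9*3)*(-13 - 304) + 9 = -27*(-317) + 9 = 8559 + 9 = 8568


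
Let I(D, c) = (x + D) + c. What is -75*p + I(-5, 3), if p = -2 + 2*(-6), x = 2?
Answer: 1050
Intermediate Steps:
p = -14 (p = -2 - 12 = -14)
I(D, c) = 2 + D + c (I(D, c) = (2 + D) + c = 2 + D + c)
-75*p + I(-5, 3) = -75*(-14) + (2 - 5 + 3) = 1050 + 0 = 1050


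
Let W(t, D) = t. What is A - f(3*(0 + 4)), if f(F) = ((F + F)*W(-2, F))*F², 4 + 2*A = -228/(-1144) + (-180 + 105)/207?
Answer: 272720663/39468 ≈ 6909.9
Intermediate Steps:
A = -82153/39468 (A = -2 + (-228/(-1144) + (-180 + 105)/207)/2 = -2 + (-228*(-1/1144) - 75*1/207)/2 = -2 + (57/286 - 25/69)/2 = -2 + (½)*(-3217/19734) = -2 - 3217/39468 = -82153/39468 ≈ -2.0815)
f(F) = -4*F³ (f(F) = ((F + F)*(-2))*F² = ((2*F)*(-2))*F² = (-4*F)*F² = -4*F³)
A - f(3*(0 + 4)) = -82153/39468 - (-4)*(3*(0 + 4))³ = -82153/39468 - (-4)*(3*4)³ = -82153/39468 - (-4)*12³ = -82153/39468 - (-4)*1728 = -82153/39468 - 1*(-6912) = -82153/39468 + 6912 = 272720663/39468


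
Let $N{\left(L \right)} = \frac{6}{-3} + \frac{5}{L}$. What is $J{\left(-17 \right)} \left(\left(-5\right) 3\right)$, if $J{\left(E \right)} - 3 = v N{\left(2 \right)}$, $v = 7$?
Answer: $- \frac{195}{2} \approx -97.5$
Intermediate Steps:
$N{\left(L \right)} = -2 + \frac{5}{L}$ ($N{\left(L \right)} = 6 \left(- \frac{1}{3}\right) + \frac{5}{L} = -2 + \frac{5}{L}$)
$J{\left(E \right)} = \frac{13}{2}$ ($J{\left(E \right)} = 3 + 7 \left(-2 + \frac{5}{2}\right) = 3 + 7 \cdot \frac{1}{2} = 3 + \frac{7}{2} = \frac{13}{2}$)
$J{\left(-17 \right)} \left(\left(-5\right) 3\right) = \frac{13 \left(\left(-5\right) 3\right)}{2} = \frac{13}{2} \left(-15\right) = - \frac{195}{2}$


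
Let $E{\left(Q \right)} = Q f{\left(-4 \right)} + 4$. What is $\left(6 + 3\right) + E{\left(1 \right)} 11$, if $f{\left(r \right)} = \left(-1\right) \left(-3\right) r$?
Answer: $-79$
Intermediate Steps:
$f{\left(r \right)} = 3 r$
$E{\left(Q \right)} = 4 - 12 Q$ ($E{\left(Q \right)} = Q 3 \left(-4\right) + 4 = Q \left(-12\right) + 4 = - 12 Q + 4 = 4 - 12 Q$)
$\left(6 + 3\right) + E{\left(1 \right)} 11 = \left(6 + 3\right) + \left(4 - 12\right) 11 = 9 + \left(4 - 12\right) 11 = 9 - 88 = -79$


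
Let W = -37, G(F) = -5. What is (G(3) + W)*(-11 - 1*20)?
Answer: 1302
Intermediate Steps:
(G(3) + W)*(-11 - 1*20) = (-5 - 37)*(-11 - 1*20) = -42*(-11 - 20) = -42*(-31) = 1302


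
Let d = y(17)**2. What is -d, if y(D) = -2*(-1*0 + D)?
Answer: -1156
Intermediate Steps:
y(D) = -2*D (y(D) = -2*(0 + D) = -2*D)
d = 1156 (d = (-2*17)**2 = (-34)**2 = 1156)
-d = -1*1156 = -1156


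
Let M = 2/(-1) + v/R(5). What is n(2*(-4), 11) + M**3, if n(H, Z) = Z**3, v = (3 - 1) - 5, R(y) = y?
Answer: 164178/125 ≈ 1313.4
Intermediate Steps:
v = -3 (v = 2 - 5 = -3)
M = -13/5 (M = 2/(-1) - 3/5 = 2*(-1) - 3*1/5 = -2 - 3/5 = -13/5 ≈ -2.6000)
n(2*(-4), 11) + M**3 = 11**3 + (-13/5)**3 = 1331 - 2197/125 = 164178/125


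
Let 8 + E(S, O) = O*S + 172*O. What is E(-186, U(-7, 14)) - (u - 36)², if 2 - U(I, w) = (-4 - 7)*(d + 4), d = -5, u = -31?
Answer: -4371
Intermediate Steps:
U(I, w) = -9 (U(I, w) = 2 - (-4 - 7)*(-5 + 4) = 2 - (-11)*(-1) = 2 - 1*11 = 2 - 11 = -9)
E(S, O) = -8 + 172*O + O*S (E(S, O) = -8 + (O*S + 172*O) = -8 + (172*O + O*S) = -8 + 172*O + O*S)
E(-186, U(-7, 14)) - (u - 36)² = (-8 + 172*(-9) - 9*(-186)) - (-31 - 36)² = (-8 - 1548 + 1674) - 1*(-67)² = 118 - 1*4489 = 118 - 4489 = -4371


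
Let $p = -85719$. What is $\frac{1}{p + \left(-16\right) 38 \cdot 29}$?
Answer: $- \frac{1}{103351} \approx -9.6758 \cdot 10^{-6}$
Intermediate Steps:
$\frac{1}{p + \left(-16\right) 38 \cdot 29} = \frac{1}{-85719 + \left(-16\right) 38 \cdot 29} = \frac{1}{-85719 - 17632} = \frac{1}{-103351} = - \frac{1}{103351}$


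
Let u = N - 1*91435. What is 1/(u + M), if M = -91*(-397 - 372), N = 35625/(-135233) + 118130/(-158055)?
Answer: -4274850363/91725510545261 ≈ -4.6605e-5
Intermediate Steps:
N = -4321156733/4274850363 (N = 35625*(-1/135233) + 118130*(-1/158055) = -35625/135233 - 23626/31611 = -4321156733/4274850363 ≈ -1.0108)
u = -390875264097638/4274850363 (u = -4321156733/4274850363 - 1*91435 = -4321156733/4274850363 - 91435 = -390875264097638/4274850363 ≈ -91436.)
M = 69979 (M = -91*(-769) = 69979)
1/(u + M) = 1/(-390875264097638/4274850363 + 69979) = 1/(-91725510545261/4274850363) = -4274850363/91725510545261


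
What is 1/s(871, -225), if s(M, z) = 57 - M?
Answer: -1/814 ≈ -0.0012285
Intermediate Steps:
1/s(871, -225) = 1/(57 - 1*871) = 1/(57 - 871) = 1/(-814) = -1/814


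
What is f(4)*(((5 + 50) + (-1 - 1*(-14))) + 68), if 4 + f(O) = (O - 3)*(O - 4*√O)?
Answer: -1088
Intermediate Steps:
f(O) = -4 + (-3 + O)*(O - 4*√O) (f(O) = -4 + (O - 3)*(O - 4*√O) = -4 + (-3 + O)*(O - 4*√O))
f(4)*(((5 + 50) + (-1 - 1*(-14))) + 68) = (-4 + 4² - 4*4^(3/2) - 3*4 + 12*√4)*(((5 + 50) + (-1 - 1*(-14))) + 68) = (-4 + 16 - 4*8 - 12 + 12*2)*((55 + (-1 + 14)) + 68) = (-4 + 16 - 32 - 12 + 24)*((55 + 13) + 68) = -8*(68 + 68) = -8*136 = -1088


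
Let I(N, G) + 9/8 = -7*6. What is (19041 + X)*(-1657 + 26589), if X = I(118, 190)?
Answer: 947310039/2 ≈ 4.7365e+8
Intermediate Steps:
I(N, G) = -345/8 (I(N, G) = -9/8 - 7*6 = -9/8 - 42 = -345/8)
X = -345/8 ≈ -43.125
(19041 + X)*(-1657 + 26589) = (19041 - 345/8)*(-1657 + 26589) = (151983/8)*24932 = 947310039/2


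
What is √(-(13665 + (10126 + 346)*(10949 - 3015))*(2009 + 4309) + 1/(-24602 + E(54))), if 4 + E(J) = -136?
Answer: I*√321397488774512764318/24742 ≈ 7.2458e+5*I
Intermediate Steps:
E(J) = -140 (E(J) = -4 - 136 = -140)
√(-(13665 + (10126 + 346)*(10949 - 3015))*(2009 + 4309) + 1/(-24602 + E(54))) = √(-(13665 + (10126 + 346)*(10949 - 3015))*(2009 + 4309) + 1/(-24602 - 140)) = √(-(13665 + 10472*7934)*6318 + 1/(-24742)) = √(-(13665 + 83084848)*6318 - 1/24742) = √(-83098513*6318 - 1/24742) = √(-1*525016405134 - 1/24742) = √(-525016405134 - 1/24742) = √(-12989955895825429/24742) = I*√321397488774512764318/24742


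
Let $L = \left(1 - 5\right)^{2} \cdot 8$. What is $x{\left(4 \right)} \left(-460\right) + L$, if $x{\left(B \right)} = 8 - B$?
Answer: $-1712$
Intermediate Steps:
$L = 128$ ($L = \left(-4\right)^{2} \cdot 8 = 16 \cdot 8 = 128$)
$x{\left(4 \right)} \left(-460\right) + L = \left(8 - 4\right) \left(-460\right) + 128 = 4 \left(-460\right) + 128 = -1840 + 128 = -1712$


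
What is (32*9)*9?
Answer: 2592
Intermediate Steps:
(32*9)*9 = 288*9 = 2592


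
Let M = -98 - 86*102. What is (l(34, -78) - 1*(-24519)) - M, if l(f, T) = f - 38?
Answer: 33385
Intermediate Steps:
l(f, T) = -38 + f
M = -8870 (M = -98 - 8772 = -8870)
(l(34, -78) - 1*(-24519)) - M = ((-38 + 34) - 1*(-24519)) - 1*(-8870) = (-4 + 24519) + 8870 = 24515 + 8870 = 33385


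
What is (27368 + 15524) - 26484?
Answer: 16408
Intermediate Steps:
(27368 + 15524) - 26484 = 42892 - 26484 = 16408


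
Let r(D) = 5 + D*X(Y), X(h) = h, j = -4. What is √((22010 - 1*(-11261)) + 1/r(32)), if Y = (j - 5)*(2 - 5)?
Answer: 150*√1116665/869 ≈ 182.40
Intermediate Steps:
Y = 27 (Y = (-4 - 5)*(2 - 5) = -9*(-3) = 27)
r(D) = 5 + 27*D (r(D) = 5 + D*27 = 5 + 27*D)
√((22010 - 1*(-11261)) + 1/r(32)) = √((22010 - 1*(-11261)) + 1/(5 + 27*32)) = √((22010 + 11261) + 1/(5 + 864)) = √(33271 + 1/869) = √(28912500/869) = 150*√1116665/869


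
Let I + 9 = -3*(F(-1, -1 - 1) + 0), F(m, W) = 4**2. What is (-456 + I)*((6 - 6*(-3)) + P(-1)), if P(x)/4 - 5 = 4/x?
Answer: -14364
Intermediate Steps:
F(m, W) = 16
I = -57 (I = -9 - 3*(16 + 0) = -9 - 3*16 = -9 - 48 = -57)
P(x) = 20 + 16/x (P(x) = 20 + 4*(4/x) = 20 + 16/x)
(-456 + I)*((6 - 6*(-3)) + P(-1)) = (-456 - 57)*((6 - 6*(-3)) + (20 + 16/(-1))) = -513*((6 + 18) + (20 + 16*(-1))) = -513*(24 + (20 - 16)) = -513*(24 + 4) = -513*28 = -14364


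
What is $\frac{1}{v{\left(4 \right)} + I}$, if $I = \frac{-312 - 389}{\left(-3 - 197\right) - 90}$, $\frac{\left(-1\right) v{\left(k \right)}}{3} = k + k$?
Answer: $- \frac{290}{6259} \approx -0.046333$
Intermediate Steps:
$v{\left(k \right)} = - 6 k$ ($v{\left(k \right)} = - 3 \left(k + k\right) = - 3 \cdot 2 k = - 6 k$)
$I = \frac{701}{290}$ ($I = - \frac{701}{\left(-3 - 197\right) - 90} = - \frac{701}{-200 - 90} = - \frac{701}{-290} = \left(-701\right) \left(- \frac{1}{290}\right) = \frac{701}{290} \approx 2.4172$)
$\frac{1}{v{\left(4 \right)} + I} = \frac{1}{\left(-6\right) 4 + \frac{701}{290}} = \frac{1}{-24 + \frac{701}{290}} = \frac{1}{- \frac{6259}{290}} = - \frac{290}{6259}$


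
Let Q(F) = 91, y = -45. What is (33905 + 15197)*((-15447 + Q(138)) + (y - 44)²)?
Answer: -365073370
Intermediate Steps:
(33905 + 15197)*((-15447 + Q(138)) + (y - 44)²) = (33905 + 15197)*((-15447 + 91) + (-45 - 44)²) = 49102*(-15356 + (-89)²) = 49102*(-15356 + 7921) = 49102*(-7435) = -365073370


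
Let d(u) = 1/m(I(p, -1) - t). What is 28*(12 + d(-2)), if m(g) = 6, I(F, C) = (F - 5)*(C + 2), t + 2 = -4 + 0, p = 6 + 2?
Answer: 1022/3 ≈ 340.67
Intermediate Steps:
p = 8
t = -6 (t = -2 + (-4 + 0) = -2 - 4 = -6)
I(F, C) = (-5 + F)*(2 + C)
d(u) = ⅙ (d(u) = 1/6 = ⅙)
28*(12 + d(-2)) = 28*(12 + ⅙) = 28*(73/6) = 1022/3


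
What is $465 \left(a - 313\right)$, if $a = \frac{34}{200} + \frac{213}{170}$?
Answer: $- \frac{49260333}{340} \approx -1.4488 \cdot 10^{5}$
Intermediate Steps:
$a = \frac{2419}{1700}$ ($a = 34 \cdot \frac{1}{200} + 213 \cdot \frac{1}{170} = \frac{17}{100} + \frac{213}{170} = \frac{2419}{1700} \approx 1.4229$)
$465 \left(a - 313\right) = 465 \left(\frac{2419}{1700} - 313\right) = 465 \left(- \frac{529681}{1700}\right) = - \frac{49260333}{340}$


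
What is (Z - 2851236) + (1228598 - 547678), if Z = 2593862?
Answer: 423546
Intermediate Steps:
(Z - 2851236) + (1228598 - 547678) = (2593862 - 2851236) + (1228598 - 547678) = -257374 + 680920 = 423546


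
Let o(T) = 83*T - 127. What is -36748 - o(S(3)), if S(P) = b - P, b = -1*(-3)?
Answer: -36621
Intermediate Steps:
b = 3
S(P) = 3 - P
o(T) = -127 + 83*T
-36748 - o(S(3)) = -36748 - (-127 + 83*(3 - 1*3)) = -36748 - (-127 + 83*(3 - 3)) = -36748 - (-127 + 83*0) = -36748 - (-127 + 0) = -36748 - 1*(-127) = -36748 + 127 = -36621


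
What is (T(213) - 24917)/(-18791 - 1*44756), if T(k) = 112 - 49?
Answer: 24854/63547 ≈ 0.39111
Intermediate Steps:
T(k) = 63
(T(213) - 24917)/(-18791 - 1*44756) = (63 - 24917)/(-18791 - 1*44756) = -24854/(-18791 - 44756) = -24854/(-63547) = -24854*(-1/63547) = 24854/63547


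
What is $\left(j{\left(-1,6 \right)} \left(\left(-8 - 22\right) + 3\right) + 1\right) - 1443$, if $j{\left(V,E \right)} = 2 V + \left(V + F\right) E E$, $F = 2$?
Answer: $-2360$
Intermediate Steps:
$j{\left(V,E \right)} = 2 V + E^{2} \left(2 + V\right)$ ($j{\left(V,E \right)} = 2 V + \left(V + 2\right) E E = 2 V + \left(2 + V\right) E E = 2 V + E \left(2 + V\right) E = 2 V + E^{2} \left(2 + V\right)$)
$\left(j{\left(-1,6 \right)} \left(\left(-8 - 22\right) + 3\right) + 1\right) - 1443 = \left(\left(2 \left(-1\right) + 2 \cdot 6^{2} - 6^{2}\right) \left(\left(-8 - 22\right) + 3\right) + 1\right) - 1443 = \left(\left(-2 + 2 \cdot 36 - 36\right) \left(-30 + 3\right) + 1\right) - 1443 = \left(\left(-2 + 72 - 36\right) \left(-27\right) + 1\right) - 1443 = \left(34 \left(-27\right) + 1\right) - 1443 = \left(-918 + 1\right) - 1443 = -917 - 1443 = -2360$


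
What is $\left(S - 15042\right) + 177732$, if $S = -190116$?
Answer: $-27426$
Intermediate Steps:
$\left(S - 15042\right) + 177732 = \left(-190116 - 15042\right) + 177732 = -205158 + 177732 = -27426$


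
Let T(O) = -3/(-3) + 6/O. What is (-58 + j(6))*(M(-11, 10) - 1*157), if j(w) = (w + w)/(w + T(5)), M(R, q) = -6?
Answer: 377834/41 ≈ 9215.5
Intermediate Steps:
T(O) = 1 + 6/O (T(O) = -3*(-⅓) + 6/O = 1 + 6/O)
j(w) = 2*w/(11/5 + w) (j(w) = (w + w)/(w + (6 + 5)/5) = (2*w)/(w + (⅕)*11) = (2*w)/(w + 11/5) = (2*w)/(11/5 + w) = 2*w/(11/5 + w))
(-58 + j(6))*(M(-11, 10) - 1*157) = (-58 + 10*6/(11 + 5*6))*(-6 - 1*157) = (-58 + 10*6/(11 + 30))*(-6 - 157) = (-58 + 10*6/41)*(-163) = (-58 + 10*6*(1/41))*(-163) = (-58 + 60/41)*(-163) = -2318/41*(-163) = 377834/41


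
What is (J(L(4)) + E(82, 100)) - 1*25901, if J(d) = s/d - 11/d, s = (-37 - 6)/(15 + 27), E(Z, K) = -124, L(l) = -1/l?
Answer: -545515/21 ≈ -25977.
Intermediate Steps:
s = -43/42 ≈ -1.0238
J(d) = -505/(42*d) (J(d) = -43/(42*d) - 11/d = -505/(42*d))
(J(L(4)) + E(82, 100)) - 1*25901 = (-505/(42*((-1/4))) - 124) - 1*25901 = (-505/(42*((-1*¼))) - 124) - 25901 = (-505/(42*(-¼)) - 124) - 25901 = (-505/42*(-4) - 124) - 25901 = (1010/21 - 124) - 25901 = -1594/21 - 25901 = -545515/21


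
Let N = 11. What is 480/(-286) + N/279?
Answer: -65387/39897 ≈ -1.6389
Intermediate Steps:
480/(-286) + N/279 = 480/(-286) + 11/279 = 480*(-1/286) + 11*(1/279) = -240/143 + 11/279 = -65387/39897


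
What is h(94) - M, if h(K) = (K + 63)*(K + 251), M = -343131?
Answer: 397296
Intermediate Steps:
h(K) = (63 + K)*(251 + K)
h(94) - M = (15813 + 94² + 314*94) - 1*(-343131) = (15813 + 8836 + 29516) + 343131 = 54165 + 343131 = 397296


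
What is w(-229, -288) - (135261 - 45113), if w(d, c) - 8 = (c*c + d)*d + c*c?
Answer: -18948931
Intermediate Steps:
w(d, c) = 8 + c² + d*(d + c²) (w(d, c) = 8 + ((c*c + d)*d + c*c) = 8 + ((c² + d)*d + c²) = 8 + ((d + c²)*d + c²) = 8 + (d*(d + c²) + c²) = 8 + (c² + d*(d + c²)) = 8 + c² + d*(d + c²))
w(-229, -288) - (135261 - 45113) = (8 + (-288)² + (-229)² - 229*(-288)²) - (135261 - 45113) = (8 + 82944 + 52441 - 229*82944) - 1*90148 = (8 + 82944 + 52441 - 18994176) - 90148 = -18858783 - 90148 = -18948931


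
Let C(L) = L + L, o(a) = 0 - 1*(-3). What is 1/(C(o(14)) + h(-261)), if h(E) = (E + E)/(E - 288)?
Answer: 61/424 ≈ 0.14387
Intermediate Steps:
o(a) = 3 (o(a) = 0 + 3 = 3)
C(L) = 2*L
h(E) = 2*E/(-288 + E) (h(E) = (2*E)/(-288 + E) = 2*E/(-288 + E))
1/(C(o(14)) + h(-261)) = 1/(2*3 + 2*(-261)/(-288 - 261)) = 1/(6 + 2*(-261)/(-549)) = 1/(6 + 2*(-261)*(-1/549)) = 1/(6 + 58/61) = 1/(424/61) = 61/424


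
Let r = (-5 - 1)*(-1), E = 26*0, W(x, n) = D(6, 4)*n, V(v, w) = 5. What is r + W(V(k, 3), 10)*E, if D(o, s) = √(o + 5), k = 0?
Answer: 6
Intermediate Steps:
D(o, s) = √(5 + o)
W(x, n) = n*√11 (W(x, n) = √(5 + 6)*n = √11*n = n*√11)
E = 0
r = 6 (r = -6*(-1) = 6)
r + W(V(k, 3), 10)*E = 6 + (10*√11)*0 = 6 + 0 = 6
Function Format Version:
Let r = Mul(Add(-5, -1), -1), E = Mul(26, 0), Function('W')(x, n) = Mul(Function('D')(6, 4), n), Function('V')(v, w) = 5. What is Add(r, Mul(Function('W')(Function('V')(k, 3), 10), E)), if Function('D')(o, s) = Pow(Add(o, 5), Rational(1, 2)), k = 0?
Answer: 6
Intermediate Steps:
Function('D')(o, s) = Pow(Add(5, o), Rational(1, 2))
Function('W')(x, n) = Mul(n, Pow(11, Rational(1, 2))) (Function('W')(x, n) = Mul(Pow(Add(5, 6), Rational(1, 2)), n) = Mul(Pow(11, Rational(1, 2)), n) = Mul(n, Pow(11, Rational(1, 2))))
E = 0
r = 6 (r = Mul(-6, -1) = 6)
Add(r, Mul(Function('W')(Function('V')(k, 3), 10), E)) = Add(6, Mul(Mul(10, Pow(11, Rational(1, 2))), 0)) = Add(6, 0) = 6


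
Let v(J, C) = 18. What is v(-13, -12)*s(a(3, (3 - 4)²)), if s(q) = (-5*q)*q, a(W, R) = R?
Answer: -90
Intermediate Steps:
s(q) = -5*q²
v(-13, -12)*s(a(3, (3 - 4)²)) = 18*(-5*(3 - 4)⁴) = 18*(-5*((-1)²)²) = 18*(-5*1²) = 18*(-5*1) = 18*(-5) = -90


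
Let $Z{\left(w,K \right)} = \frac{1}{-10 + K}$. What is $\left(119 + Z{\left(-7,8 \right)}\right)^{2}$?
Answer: $\frac{56169}{4} \approx 14042.0$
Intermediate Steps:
$\left(119 + Z{\left(-7,8 \right)}\right)^{2} = \left(119 + \frac{1}{-10 + 8}\right)^{2} = \left(119 + \frac{1}{-2}\right)^{2} = \left(119 - \frac{1}{2}\right)^{2} = \left(\frac{237}{2}\right)^{2} = \frac{56169}{4}$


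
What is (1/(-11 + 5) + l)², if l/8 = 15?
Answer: 516961/36 ≈ 14360.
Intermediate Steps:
l = 120 (l = 8*15 = 120)
(1/(-11 + 5) + l)² = (1/(-11 + 5) + 120)² = (1/(-6) + 120)² = (-⅙ + 120)² = (719/6)² = 516961/36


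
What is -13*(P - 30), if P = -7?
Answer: 481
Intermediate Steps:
-13*(P - 30) = -13*(-7 - 30) = -13*(-37) = 481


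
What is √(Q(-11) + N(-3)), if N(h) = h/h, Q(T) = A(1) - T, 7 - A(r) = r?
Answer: 3*√2 ≈ 4.2426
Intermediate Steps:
A(r) = 7 - r
Q(T) = 6 - T (Q(T) = (7 - 1*1) - T = (7 - 1) - T = 6 - T)
N(h) = 1
√(Q(-11) + N(-3)) = √((6 - 1*(-11)) + 1) = √((6 + 11) + 1) = √(17 + 1) = √18 = 3*√2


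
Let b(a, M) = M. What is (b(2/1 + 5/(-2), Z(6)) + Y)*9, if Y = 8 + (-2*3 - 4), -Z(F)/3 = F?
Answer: -180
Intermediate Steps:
Z(F) = -3*F
Y = -2 (Y = 8 + (-6 - 4) = 8 - 10 = -2)
(b(2/1 + 5/(-2), Z(6)) + Y)*9 = (-3*6 - 2)*9 = (-18 - 2)*9 = -20*9 = -180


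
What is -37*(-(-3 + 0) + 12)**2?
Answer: -8325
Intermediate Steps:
-37*(-(-3 + 0) + 12)**2 = -37*(-1*(-3) + 12)**2 = -37*(3 + 12)**2 = -37*15**2 = -37*225 = -8325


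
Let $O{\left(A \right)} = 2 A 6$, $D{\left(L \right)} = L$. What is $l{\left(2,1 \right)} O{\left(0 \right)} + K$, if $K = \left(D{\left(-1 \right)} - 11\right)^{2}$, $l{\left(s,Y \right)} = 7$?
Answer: $144$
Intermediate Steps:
$K = 144$ ($K = \left(-1 - 11\right)^{2} = \left(-12\right)^{2} = 144$)
$O{\left(A \right)} = 12 A$
$l{\left(2,1 \right)} O{\left(0 \right)} + K = 7 \cdot 12 \cdot 0 + 144 = 7 \cdot 0 + 144 = 0 + 144 = 144$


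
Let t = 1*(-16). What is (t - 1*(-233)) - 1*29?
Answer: 188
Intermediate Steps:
t = -16
(t - 1*(-233)) - 1*29 = (-16 - 1*(-233)) - 1*29 = (-16 + 233) - 29 = 217 - 29 = 188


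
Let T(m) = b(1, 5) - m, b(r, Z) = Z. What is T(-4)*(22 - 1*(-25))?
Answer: 423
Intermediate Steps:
T(m) = 5 - m
T(-4)*(22 - 1*(-25)) = (5 - 1*(-4))*(22 - 1*(-25)) = (5 + 4)*(22 + 25) = 9*47 = 423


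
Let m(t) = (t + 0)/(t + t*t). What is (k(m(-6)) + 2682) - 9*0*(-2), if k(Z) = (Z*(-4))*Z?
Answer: 67046/25 ≈ 2681.8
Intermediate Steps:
m(t) = t/(t + t²)
k(Z) = -4*Z² (k(Z) = (-4*Z)*Z = -4*Z²)
(k(m(-6)) + 2682) - 9*0*(-2) = (-4/(1 - 6)² + 2682) - 9*0*(-2) = (-4*(1/(-5))² + 2682) + 0*(-2) = (-4*(-⅕)² + 2682) + 0 = (-4*1/25 + 2682) + 0 = (-4/25 + 2682) + 0 = 67046/25 + 0 = 67046/25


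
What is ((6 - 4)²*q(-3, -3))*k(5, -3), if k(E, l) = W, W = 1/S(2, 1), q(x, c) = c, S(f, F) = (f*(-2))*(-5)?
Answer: -⅗ ≈ -0.60000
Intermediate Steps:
S(f, F) = 10*f (S(f, F) = -2*f*(-5) = 10*f)
W = 1/20 (W = 1/(10*2) = 1/20 ≈ 0.050000)
k(E, l) = 1/20
((6 - 4)²*q(-3, -3))*k(5, -3) = ((6 - 4)²*(-3))*(1/20) = (2²*(-3))*(1/20) = (4*(-3))*(1/20) = -12*1/20 = -⅗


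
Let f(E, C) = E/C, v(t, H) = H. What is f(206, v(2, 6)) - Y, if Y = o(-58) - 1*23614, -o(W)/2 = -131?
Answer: 70159/3 ≈ 23386.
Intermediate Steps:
o(W) = 262 (o(W) = -2*(-131) = 262)
Y = -23352 (Y = 262 - 1*23614 = 262 - 23614 = -23352)
f(206, v(2, 6)) - Y = 206/6 - 1*(-23352) = 206*(⅙) + 23352 = 103/3 + 23352 = 70159/3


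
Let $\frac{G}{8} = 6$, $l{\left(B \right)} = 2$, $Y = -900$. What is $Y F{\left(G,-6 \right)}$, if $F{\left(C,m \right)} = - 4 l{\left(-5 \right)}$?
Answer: $7200$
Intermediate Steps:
$G = 48$ ($G = 8 \cdot 6 = 48$)
$F{\left(C,m \right)} = -8$ ($F{\left(C,m \right)} = \left(-4\right) 2 = -8$)
$Y F{\left(G,-6 \right)} = \left(-900\right) \left(-8\right) = 7200$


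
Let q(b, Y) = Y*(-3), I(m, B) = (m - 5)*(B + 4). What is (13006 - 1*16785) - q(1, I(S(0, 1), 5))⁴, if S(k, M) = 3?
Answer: -8506835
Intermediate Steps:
I(m, B) = (-5 + m)*(4 + B)
q(b, Y) = -3*Y
(13006 - 1*16785) - q(1, I(S(0, 1), 5))⁴ = (13006 - 1*16785) - (-3*(-20 - 5*5 + 4*3 + 5*3))⁴ = (13006 - 16785) - (-3*(-20 - 25 + 12 + 15))⁴ = -3779 - (-3*(-18))⁴ = -3779 - 1*54⁴ = -3779 - 1*8503056 = -3779 - 8503056 = -8506835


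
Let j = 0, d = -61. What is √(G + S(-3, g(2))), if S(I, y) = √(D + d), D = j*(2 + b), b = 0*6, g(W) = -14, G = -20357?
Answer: √(-20357 + I*√61) ≈ 0.027 + 142.68*I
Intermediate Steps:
b = 0
D = 0 (D = 0*(2 + 0) = 0*2 = 0)
S(I, y) = I*√61 (S(I, y) = √(0 - 61) = √(-61) = I*√61)
√(G + S(-3, g(2))) = √(-20357 + I*√61)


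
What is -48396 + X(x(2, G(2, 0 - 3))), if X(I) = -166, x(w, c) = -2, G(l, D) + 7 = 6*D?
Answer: -48562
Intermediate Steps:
G(l, D) = -7 + 6*D
-48396 + X(x(2, G(2, 0 - 3))) = -48396 - 166 = -48562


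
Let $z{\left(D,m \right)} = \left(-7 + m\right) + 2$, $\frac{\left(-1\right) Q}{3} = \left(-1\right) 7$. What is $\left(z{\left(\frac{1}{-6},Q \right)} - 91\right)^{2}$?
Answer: $5625$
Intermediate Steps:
$Q = 21$ ($Q = - 3 \left(\left(-1\right) 7\right) = \left(-3\right) \left(-7\right) = 21$)
$z{\left(D,m \right)} = -5 + m$
$\left(z{\left(\frac{1}{-6},Q \right)} - 91\right)^{2} = \left(\left(-5 + 21\right) - 91\right)^{2} = \left(16 - 91\right)^{2} = \left(-75\right)^{2} = 5625$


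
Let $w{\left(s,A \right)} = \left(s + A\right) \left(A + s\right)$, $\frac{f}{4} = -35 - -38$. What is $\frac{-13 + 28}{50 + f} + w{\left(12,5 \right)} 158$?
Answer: $\frac{2831059}{62} \approx 45662.0$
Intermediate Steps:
$f = 12$ ($f = 4 \left(-35 - -38\right) = 4 \left(-35 + 38\right) = 4 \cdot 3 = 12$)
$w{\left(s,A \right)} = \left(A + s\right)^{2}$ ($w{\left(s,A \right)} = \left(A + s\right) \left(A + s\right) = \left(A + s\right)^{2}$)
$\frac{-13 + 28}{50 + f} + w{\left(12,5 \right)} 158 = \frac{-13 + 28}{50 + 12} + \left(5 + 12\right)^{2} \cdot 158 = \frac{15}{62} + 17^{2} \cdot 158 = 15 \cdot \frac{1}{62} + 289 \cdot 158 = \frac{15}{62} + 45662 = \frac{2831059}{62}$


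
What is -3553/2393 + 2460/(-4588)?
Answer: -5546986/2744771 ≈ -2.0209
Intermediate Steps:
-3553/2393 + 2460/(-4588) = -3553*1/2393 + 2460*(-1/4588) = -3553/2393 - 615/1147 = -5546986/2744771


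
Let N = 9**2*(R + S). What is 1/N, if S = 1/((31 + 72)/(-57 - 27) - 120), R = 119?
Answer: 10183/98147133 ≈ 0.00010375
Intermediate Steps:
S = -84/10183 (S = 1/(103/(-84) - 120) = 1/(103*(-1/84) - 120) = 1/(-103/84 - 120) = 1/(-10183/84) = -84/10183 ≈ -0.0082490)
N = 98147133/10183 (N = 9**2*(119 - 84/10183) = 81*(1211693/10183) = 98147133/10183 ≈ 9638.3)
1/N = 1/(98147133/10183) = 10183/98147133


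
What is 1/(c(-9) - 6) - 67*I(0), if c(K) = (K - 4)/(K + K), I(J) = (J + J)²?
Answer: -18/95 ≈ -0.18947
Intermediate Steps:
I(J) = 4*J² (I(J) = (2*J)² = 4*J²)
c(K) = (-4 + K)/(2*K) (c(K) = (-4 + K)/((2*K)) = (-4 + K)*(1/(2*K)) = (-4 + K)/(2*K))
1/(c(-9) - 6) - 67*I(0) = 1/((½)*(-4 - 9)/(-9) - 6) - 268*0² = 1/((½)*(-⅑)*(-13) - 6) - 268*0 = 1/(13/18 - 6) - 67*0 = 1/(-95/18) + 0 = -18/95 + 0 = -18/95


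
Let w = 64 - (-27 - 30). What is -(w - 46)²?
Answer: -5625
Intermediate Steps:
w = 121 (w = 64 - 1*(-57) = 64 + 57 = 121)
-(w - 46)² = -(121 - 46)² = -1*75² = -1*5625 = -5625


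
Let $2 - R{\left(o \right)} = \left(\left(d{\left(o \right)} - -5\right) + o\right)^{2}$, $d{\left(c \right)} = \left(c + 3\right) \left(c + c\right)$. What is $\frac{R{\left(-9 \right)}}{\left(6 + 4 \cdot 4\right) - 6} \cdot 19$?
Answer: $- \frac{102733}{8} \approx -12842.0$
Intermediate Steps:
$d{\left(c \right)} = 2 c \left(3 + c\right)$ ($d{\left(c \right)} = \left(3 + c\right) 2 c = 2 c \left(3 + c\right)$)
$R{\left(o \right)} = 2 - \left(5 + o + 2 o \left(3 + o\right)\right)^{2}$ ($R{\left(o \right)} = 2 - \left(\left(2 o \left(3 + o\right) - -5\right) + o\right)^{2} = 2 - \left(\left(2 o \left(3 + o\right) + 5\right) + o\right)^{2} = 2 - \left(\left(5 + 2 o \left(3 + o\right)\right) + o\right)^{2} = 2 - \left(5 + o + 2 o \left(3 + o\right)\right)^{2}$)
$\frac{R{\left(-9 \right)}}{\left(6 + 4 \cdot 4\right) - 6} \cdot 19 = \frac{2 - \left(5 - 9 + 2 \left(-9\right) \left(3 - 9\right)\right)^{2}}{\left(6 + 4 \cdot 4\right) - 6} \cdot 19 = \frac{2 - \left(5 - 9 + 2 \left(-9\right) \left(-6\right)\right)^{2}}{\left(6 + 16\right) - 6} \cdot 19 = \frac{2 - \left(5 - 9 + 108\right)^{2}}{22 - 6} \cdot 19 = \frac{2 - 104^{2}}{16} \cdot 19 = \frac{2 - 10816}{16} \cdot 19 = \frac{1}{16} \left(-10814\right) 19 = \left(- \frac{5407}{8}\right) 19 = - \frac{102733}{8}$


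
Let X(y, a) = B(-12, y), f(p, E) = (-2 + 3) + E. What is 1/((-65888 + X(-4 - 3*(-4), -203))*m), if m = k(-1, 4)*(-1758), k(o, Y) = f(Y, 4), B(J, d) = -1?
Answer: 1/579164310 ≈ 1.7266e-9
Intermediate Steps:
f(p, E) = 1 + E
X(y, a) = -1
k(o, Y) = 5 (k(o, Y) = 1 + 4 = 5)
m = -8790 (m = 5*(-1758) = -8790)
1/((-65888 + X(-4 - 3*(-4), -203))*m) = 1/(-65888 - 1*(-8790)) = -1/8790/(-65889) = -1/65889*(-1/8790) = 1/579164310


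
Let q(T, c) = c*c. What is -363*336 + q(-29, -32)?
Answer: -120944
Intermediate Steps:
q(T, c) = c²
-363*336 + q(-29, -32) = -363*336 + (-32)² = -121968 + 1024 = -120944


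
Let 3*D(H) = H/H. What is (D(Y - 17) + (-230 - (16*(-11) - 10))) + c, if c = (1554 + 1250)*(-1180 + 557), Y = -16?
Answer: -5240807/3 ≈ -1.7469e+6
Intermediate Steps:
c = -1746892 (c = 2804*(-623) = -1746892)
D(H) = ⅓ (D(H) = (H/H)/3 = (⅓)*1 = ⅓)
(D(Y - 17) + (-230 - (16*(-11) - 10))) + c = (⅓ + (-230 - (16*(-11) - 10))) - 1746892 = (⅓ + (-230 - (-176 - 10))) - 1746892 = (⅓ + (-230 - 1*(-186))) - 1746892 = (⅓ + (-230 + 186)) - 1746892 = (⅓ - 44) - 1746892 = -131/3 - 1746892 = -5240807/3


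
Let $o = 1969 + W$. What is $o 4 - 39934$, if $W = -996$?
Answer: $-36042$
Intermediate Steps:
$o = 973$ ($o = 1969 - 996 = 973$)
$o 4 - 39934 = 973 \cdot 4 - 39934 = 3892 - 39934 = -36042$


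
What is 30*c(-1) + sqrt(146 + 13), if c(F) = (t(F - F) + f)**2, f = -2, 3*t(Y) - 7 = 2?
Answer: 30 + sqrt(159) ≈ 42.609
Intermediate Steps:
t(Y) = 3 (t(Y) = 7/3 + (1/3)*2 = 7/3 + 2/3 = 3)
c(F) = 1 (c(F) = (3 - 2)**2 = 1**2 = 1)
30*c(-1) + sqrt(146 + 13) = 30*1 + sqrt(146 + 13) = 30 + sqrt(159)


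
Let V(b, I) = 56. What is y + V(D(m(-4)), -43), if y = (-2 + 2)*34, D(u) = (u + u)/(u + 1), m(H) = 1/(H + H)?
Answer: 56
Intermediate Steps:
m(H) = 1/(2*H)
D(u) = 2*u/(1 + u) (D(u) = (2*u)/(1 + u) = 2*u/(1 + u))
y = 0 (y = 0*34 = 0)
y + V(D(m(-4)), -43) = 0 + 56 = 56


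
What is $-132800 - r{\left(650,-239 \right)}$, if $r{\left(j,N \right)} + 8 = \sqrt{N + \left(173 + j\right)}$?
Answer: $-132792 - 2 \sqrt{146} \approx -1.3282 \cdot 10^{5}$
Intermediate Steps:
$r{\left(j,N \right)} = -8 + \sqrt{173 + N + j}$ ($r{\left(j,N \right)} = -8 + \sqrt{N + \left(173 + j\right)} = -8 + \sqrt{173 + N + j}$)
$-132800 - r{\left(650,-239 \right)} = -132800 - \left(-8 + \sqrt{173 - 239 + 650}\right) = -132800 - \left(-8 + \sqrt{584}\right) = -132800 - \left(-8 + 2 \sqrt{146}\right) = -132800 + \left(8 - 2 \sqrt{146}\right) = -132792 - 2 \sqrt{146}$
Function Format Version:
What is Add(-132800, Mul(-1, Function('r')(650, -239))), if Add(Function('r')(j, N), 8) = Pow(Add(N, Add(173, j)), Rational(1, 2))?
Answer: Add(-132792, Mul(-2, Pow(146, Rational(1, 2)))) ≈ -1.3282e+5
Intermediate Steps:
Function('r')(j, N) = Add(-8, Pow(Add(173, N, j), Rational(1, 2))) (Function('r')(j, N) = Add(-8, Pow(Add(N, Add(173, j)), Rational(1, 2))) = Add(-8, Pow(Add(173, N, j), Rational(1, 2))))
Add(-132800, Mul(-1, Function('r')(650, -239))) = Add(-132800, Mul(-1, Add(-8, Pow(Add(173, -239, 650), Rational(1, 2))))) = Add(-132800, Mul(-1, Add(-8, Pow(584, Rational(1, 2))))) = Add(-132800, Mul(-1, Add(-8, Mul(2, Pow(146, Rational(1, 2)))))) = Add(-132800, Add(8, Mul(-2, Pow(146, Rational(1, 2))))) = Add(-132792, Mul(-2, Pow(146, Rational(1, 2))))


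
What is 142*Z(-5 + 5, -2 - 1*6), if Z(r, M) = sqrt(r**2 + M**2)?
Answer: 1136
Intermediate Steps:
Z(r, M) = sqrt(M**2 + r**2)
142*Z(-5 + 5, -2 - 1*6) = 142*sqrt((-2 - 1*6)**2 + (-5 + 5)**2) = 142*sqrt((-2 - 6)**2 + 0**2) = 142*sqrt((-8)**2 + 0) = 142*sqrt(64 + 0) = 142*sqrt(64) = 142*8 = 1136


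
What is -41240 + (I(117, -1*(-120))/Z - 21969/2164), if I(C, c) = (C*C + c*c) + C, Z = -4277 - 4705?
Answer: -44546790159/1079836 ≈ -41253.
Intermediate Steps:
Z = -8982
I(C, c) = C + C² + c² (I(C, c) = (C² + c²) + C = C + C² + c²)
-41240 + (I(117, -1*(-120))/Z - 21969/2164) = -41240 + ((117 + 117² + (-1*(-120))²)/(-8982) - 21969/2164) = -41240 + ((117 + 13689 + 120²)*(-1/8982) - 21969*1/2164) = -41240 + ((117 + 13689 + 14400)*(-1/8982) - 21969/2164) = -41240 + (28206*(-1/8982) - 21969/2164) = -41240 + (-1567/499 - 21969/2164) = -41240 - 14353519/1079836 = -44546790159/1079836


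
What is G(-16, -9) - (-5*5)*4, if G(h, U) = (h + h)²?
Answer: 1124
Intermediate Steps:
G(h, U) = 4*h² (G(h, U) = (2*h)² = 4*h²)
G(-16, -9) - (-5*5)*4 = 4*(-16)² - (-5*5)*4 = 4*256 - (-25)*4 = 1024 - 1*(-100) = 1024 + 100 = 1124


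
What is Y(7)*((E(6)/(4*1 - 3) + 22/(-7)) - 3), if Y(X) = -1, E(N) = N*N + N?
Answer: -251/7 ≈ -35.857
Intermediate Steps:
E(N) = N + N² (E(N) = N² + N = N + N²)
Y(7)*((E(6)/(4*1 - 3) + 22/(-7)) - 3) = -(((6*(1 + 6))/(4*1 - 3) + 22/(-7)) - 3) = -(((6*7)/(4 - 3) + 22*(-⅐)) - 3) = -((42/1 - 22/7) - 3) = -((42*1 - 22/7) - 3) = -((42 - 22/7) - 3) = -(272/7 - 3) = -1*251/7 = -251/7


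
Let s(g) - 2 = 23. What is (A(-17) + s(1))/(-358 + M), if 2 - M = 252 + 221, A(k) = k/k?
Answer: -26/829 ≈ -0.031363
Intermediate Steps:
s(g) = 25 (s(g) = 2 + 23 = 25)
A(k) = 1
M = -471 (M = 2 - (252 + 221) = 2 - 1*473 = 2 - 473 = -471)
(A(-17) + s(1))/(-358 + M) = (1 + 25)/(-358 - 471) = 26/(-829) = 26*(-1/829) = -26/829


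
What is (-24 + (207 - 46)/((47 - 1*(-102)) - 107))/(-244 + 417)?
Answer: -121/1038 ≈ -0.11657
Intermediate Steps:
(-24 + (207 - 46)/((47 - 1*(-102)) - 107))/(-244 + 417) = (-24 + 161/((47 + 102) - 107))/173 = (-24 + 161/(149 - 107))/173 = (-24 + 161/42)/173 = (-24 + 161*(1/42))/173 = (-24 + 23/6)/173 = (1/173)*(-121/6) = -121/1038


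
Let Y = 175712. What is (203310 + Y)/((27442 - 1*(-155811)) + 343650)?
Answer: 379022/526903 ≈ 0.71934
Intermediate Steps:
(203310 + Y)/((27442 - 1*(-155811)) + 343650) = (203310 + 175712)/((27442 - 1*(-155811)) + 343650) = 379022/((27442 + 155811) + 343650) = 379022/(183253 + 343650) = 379022/526903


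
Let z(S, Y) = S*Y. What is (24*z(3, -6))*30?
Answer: -12960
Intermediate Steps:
(24*z(3, -6))*30 = (24*(3*(-6)))*30 = (24*(-18))*30 = -432*30 = -12960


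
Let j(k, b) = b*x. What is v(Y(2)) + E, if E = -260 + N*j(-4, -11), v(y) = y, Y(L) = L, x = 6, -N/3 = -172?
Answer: -34314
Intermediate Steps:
N = 516 (N = -3*(-172) = 516)
j(k, b) = 6*b (j(k, b) = b*6 = 6*b)
E = -34316 (E = -260 + 516*(6*(-11)) = -260 + 516*(-66) = -260 - 34056 = -34316)
v(Y(2)) + E = 2 - 34316 = -34314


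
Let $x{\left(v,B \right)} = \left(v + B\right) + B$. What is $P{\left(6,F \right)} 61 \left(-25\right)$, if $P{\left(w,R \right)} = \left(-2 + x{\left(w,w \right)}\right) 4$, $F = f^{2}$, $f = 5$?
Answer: $-97600$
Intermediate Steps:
$x{\left(v,B \right)} = v + 2 B$ ($x{\left(v,B \right)} = \left(B + v\right) + B = v + 2 B$)
$F = 25$ ($F = 5^{2} = 25$)
$P{\left(w,R \right)} = -8 + 12 w$ ($P{\left(w,R \right)} = \left(-2 + \left(w + 2 w\right)\right) 4 = \left(-2 + 3 w\right) 4 = -8 + 12 w$)
$P{\left(6,F \right)} 61 \left(-25\right) = \left(-8 + 12 \cdot 6\right) 61 \left(-25\right) = \left(-8 + 72\right) 61 \left(-25\right) = 64 \cdot 61 \left(-25\right) = 3904 \left(-25\right) = -97600$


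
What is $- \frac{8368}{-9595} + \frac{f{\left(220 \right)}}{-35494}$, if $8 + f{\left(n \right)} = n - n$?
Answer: $\frac{148545276}{170282465} \approx 0.87235$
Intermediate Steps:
$f{\left(n \right)} = -8$ ($f{\left(n \right)} = -8 + \left(n - n\right) = -8 + 0 = -8$)
$- \frac{8368}{-9595} + \frac{f{\left(220 \right)}}{-35494} = - \frac{8368}{-9595} - \frac{8}{-35494} = \left(-8368\right) \left(- \frac{1}{9595}\right) - - \frac{4}{17747} = \frac{8368}{9595} + \frac{4}{17747} = \frac{148545276}{170282465}$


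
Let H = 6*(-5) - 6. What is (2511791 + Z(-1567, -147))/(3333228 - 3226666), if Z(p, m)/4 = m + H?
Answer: 2511059/106562 ≈ 23.564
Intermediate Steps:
H = -36 (H = -30 - 6 = -36)
Z(p, m) = -144 + 4*m (Z(p, m) = 4*(m - 36) = 4*(-36 + m) = -144 + 4*m)
(2511791 + Z(-1567, -147))/(3333228 - 3226666) = (2511791 + (-144 + 4*(-147)))/(3333228 - 3226666) = (2511791 + (-144 - 588))/106562 = (2511791 - 732)*(1/106562) = 2511059*(1/106562) = 2511059/106562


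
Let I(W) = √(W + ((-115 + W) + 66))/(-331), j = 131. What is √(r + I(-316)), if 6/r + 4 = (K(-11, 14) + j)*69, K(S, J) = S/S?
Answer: √(374041254 - 1714638256*I*√681)/753356 ≈ 0.19938 - 0.19772*I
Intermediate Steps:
K(S, J) = 1
r = 3/4552 (r = 6/(-4 + (1 + 131)*69) = 6/(-4 + 132*69) = 6/(-4 + 9108) = 6/9104 = 6*(1/9104) = 3/4552 ≈ 0.00065905)
I(W) = -√(-49 + 2*W)/331 (I(W) = √(W + (-49 + W))*(-1/331) = √(-49 + 2*W)*(-1/331) = -√(-49 + 2*W)/331)
√(r + I(-316)) = √(3/4552 - √(-49 + 2*(-316))/331) = √(3/4552 - √(-49 - 632)/331) = √(3/4552 - I*√681/331)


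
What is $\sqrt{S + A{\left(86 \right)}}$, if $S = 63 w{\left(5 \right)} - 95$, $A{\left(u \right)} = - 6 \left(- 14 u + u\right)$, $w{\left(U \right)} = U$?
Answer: $4 \sqrt{433} \approx 83.235$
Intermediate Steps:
$A{\left(u \right)} = 78 u$ ($A{\left(u \right)} = - 6 \left(- 13 u\right) = 78 u$)
$S = 220$ ($S = 63 \cdot 5 - 95 = 315 - 95 = 220$)
$\sqrt{S + A{\left(86 \right)}} = \sqrt{220 + 78 \cdot 86} = \sqrt{220 + 6708} = \sqrt{6928} = 4 \sqrt{433}$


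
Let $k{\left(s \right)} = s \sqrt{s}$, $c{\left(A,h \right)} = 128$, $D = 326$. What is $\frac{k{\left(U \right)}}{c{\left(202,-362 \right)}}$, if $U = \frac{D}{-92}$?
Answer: $- \frac{163 i \sqrt{7498}}{270848} \approx - 0.052112 i$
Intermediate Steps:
$U = - \frac{163}{46}$ ($U = \frac{326}{-92} = 326 \left(- \frac{1}{92}\right) = - \frac{163}{46} \approx -3.5435$)
$k{\left(s \right)} = s^{\frac{3}{2}}$
$\frac{k{\left(U \right)}}{c{\left(202,-362 \right)}} = \frac{\left(- \frac{163}{46}\right)^{\frac{3}{2}}}{128} = - \frac{163 i \sqrt{7498}}{2116} \cdot \frac{1}{128} = - \frac{163 i \sqrt{7498}}{270848}$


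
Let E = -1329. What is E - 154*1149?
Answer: -178275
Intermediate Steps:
E - 154*1149 = -1329 - 154*1149 = -1329 - 176946 = -178275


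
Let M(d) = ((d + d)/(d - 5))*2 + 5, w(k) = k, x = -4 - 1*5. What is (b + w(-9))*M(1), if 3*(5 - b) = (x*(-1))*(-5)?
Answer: 44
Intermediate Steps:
x = -9 (x = -4 - 5 = -9)
b = 20 (b = 5 - (-9*(-1))*(-5)/3 = 5 - 3*(-5) = 5 - ⅓*(-45) = 5 + 15 = 20)
M(d) = 5 + 4*d/(-5 + d) (M(d) = ((2*d)/(-5 + d))*2 + 5 = (2*d/(-5 + d))*2 + 5 = 4*d/(-5 + d) + 5 = 5 + 4*d/(-5 + d))
(b + w(-9))*M(1) = (20 - 9)*((-25 + 9*1)/(-5 + 1)) = 11*((-25 + 9)/(-4)) = 11*(-¼*(-16)) = 11*4 = 44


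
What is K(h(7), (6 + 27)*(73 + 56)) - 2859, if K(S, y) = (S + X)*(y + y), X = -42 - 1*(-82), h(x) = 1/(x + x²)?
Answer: 9459885/28 ≈ 3.3785e+5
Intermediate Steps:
X = 40 (X = -42 + 82 = 40)
K(S, y) = 2*y*(40 + S) (K(S, y) = (S + 40)*(y + y) = (40 + S)*(2*y) = 2*y*(40 + S))
K(h(7), (6 + 27)*(73 + 56)) - 2859 = 2*((6 + 27)*(73 + 56))*(40 + 1/(7*(1 + 7))) - 2859 = 2*(33*129)*(40 + (⅐)/8) - 2859 = 2*4257*(40 + (⅐)*(⅛)) - 2859 = 2*4257*(40 + 1/56) - 2859 = 2*4257*(2241/56) - 2859 = 9539937/28 - 2859 = 9459885/28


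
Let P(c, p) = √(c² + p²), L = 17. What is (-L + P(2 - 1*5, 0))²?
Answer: 196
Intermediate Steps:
(-L + P(2 - 1*5, 0))² = (-1*17 + √((2 - 1*5)² + 0²))² = (-17 + √((2 - 5)² + 0))² = (-17 + √((-3)² + 0))² = (-17 + √(9 + 0))² = (-17 + √9)² = (-17 + 3)² = (-14)² = 196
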